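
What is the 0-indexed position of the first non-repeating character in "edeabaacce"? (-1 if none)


Input: edeabaacce
Character frequencies:
  'a': 3
  'b': 1
  'c': 2
  'd': 1
  'e': 3
Scanning left to right for freq == 1:
  Position 0 ('e'): freq=3, skip
  Position 1 ('d'): unique! => answer = 1

1


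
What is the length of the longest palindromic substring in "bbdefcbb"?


Input: "bbdefcbb"
Checking substrings for palindromes:
  [0:2] "bb" (len 2) => palindrome
  [6:8] "bb" (len 2) => palindrome
Longest palindromic substring: "bb" with length 2

2


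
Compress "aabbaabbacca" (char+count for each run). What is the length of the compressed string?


Input: aabbaabbacca
Runs:
  'a' x 2 => "a2"
  'b' x 2 => "b2"
  'a' x 2 => "a2"
  'b' x 2 => "b2"
  'a' x 1 => "a1"
  'c' x 2 => "c2"
  'a' x 1 => "a1"
Compressed: "a2b2a2b2a1c2a1"
Compressed length: 14

14


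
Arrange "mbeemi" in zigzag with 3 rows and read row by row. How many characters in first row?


Zigzag "mbeemi" into 3 rows:
Placing characters:
  'm' => row 0
  'b' => row 1
  'e' => row 2
  'e' => row 1
  'm' => row 0
  'i' => row 1
Rows:
  Row 0: "mm"
  Row 1: "bei"
  Row 2: "e"
First row length: 2

2


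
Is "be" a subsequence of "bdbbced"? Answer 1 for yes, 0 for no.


Check if "be" is a subsequence of "bdbbced"
Greedy scan:
  Position 0 ('b'): matches sub[0] = 'b'
  Position 1 ('d'): no match needed
  Position 2 ('b'): no match needed
  Position 3 ('b'): no match needed
  Position 4 ('c'): no match needed
  Position 5 ('e'): matches sub[1] = 'e'
  Position 6 ('d'): no match needed
All 2 characters matched => is a subsequence

1


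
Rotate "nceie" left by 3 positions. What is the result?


Input: "nceie", rotate left by 3
First 3 characters: "nce"
Remaining characters: "ie"
Concatenate remaining + first: "ie" + "nce" = "ience"

ience


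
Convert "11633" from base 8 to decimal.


Input: "11633" in base 8
Positional expansion:
  Digit '1' (value 1) x 8^4 = 4096
  Digit '1' (value 1) x 8^3 = 512
  Digit '6' (value 6) x 8^2 = 384
  Digit '3' (value 3) x 8^1 = 24
  Digit '3' (value 3) x 8^0 = 3
Sum = 5019

5019


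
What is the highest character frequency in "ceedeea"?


Input: ceedeea
Character counts:
  'a': 1
  'c': 1
  'd': 1
  'e': 4
Maximum frequency: 4

4


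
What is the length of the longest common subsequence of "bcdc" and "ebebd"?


LCS of "bcdc" and "ebebd"
DP table:
           e    b    e    b    d
      0    0    0    0    0    0
  b   0    0    1    1    1    1
  c   0    0    1    1    1    1
  d   0    0    1    1    1    2
  c   0    0    1    1    1    2
LCS length = dp[4][5] = 2

2


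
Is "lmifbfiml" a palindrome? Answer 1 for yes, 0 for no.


Input: lmifbfiml
Reversed: lmifbfiml
  Compare pos 0 ('l') with pos 8 ('l'): match
  Compare pos 1 ('m') with pos 7 ('m'): match
  Compare pos 2 ('i') with pos 6 ('i'): match
  Compare pos 3 ('f') with pos 5 ('f'): match
Result: palindrome

1


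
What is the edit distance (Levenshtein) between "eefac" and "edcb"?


Computing edit distance: "eefac" -> "edcb"
DP table:
           e    d    c    b
      0    1    2    3    4
  e   1    0    1    2    3
  e   2    1    1    2    3
  f   3    2    2    2    3
  a   4    3    3    3    3
  c   5    4    4    3    4
Edit distance = dp[5][4] = 4

4


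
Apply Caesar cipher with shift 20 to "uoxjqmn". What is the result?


Caesar cipher: shift "uoxjqmn" by 20
  'u' (pos 20) + 20 = pos 14 = 'o'
  'o' (pos 14) + 20 = pos 8 = 'i'
  'x' (pos 23) + 20 = pos 17 = 'r'
  'j' (pos 9) + 20 = pos 3 = 'd'
  'q' (pos 16) + 20 = pos 10 = 'k'
  'm' (pos 12) + 20 = pos 6 = 'g'
  'n' (pos 13) + 20 = pos 7 = 'h'
Result: oirdkgh

oirdkgh


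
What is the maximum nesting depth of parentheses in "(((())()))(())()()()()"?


Input: "(((())()))(())()()()()"
Tracking depth:
  Position 0 '(': depth becomes 1
  Position 1 '(': depth becomes 2
  Position 2 '(': depth becomes 3
  Position 3 '(': depth becomes 4
  Position 4 ')': depth becomes 3
  Position 5 ')': depth becomes 2
  Position 6 '(': depth becomes 3
  Position 7 ')': depth becomes 2
  Position 8 ')': depth becomes 1
  Position 9 ')': depth becomes 0
  Position 10 '(': depth becomes 1
  Position 11 '(': depth becomes 2
  Position 12 ')': depth becomes 1
  Position 13 ')': depth becomes 0
  Position 14 '(': depth becomes 1
  Position 15 ')': depth becomes 0
  Position 16 '(': depth becomes 1
  Position 17 ')': depth becomes 0
  Position 18 '(': depth becomes 1
  Position 19 ')': depth becomes 0
  Position 20 '(': depth becomes 1
  Position 21 ')': depth becomes 0
Maximum depth reached: 4

4


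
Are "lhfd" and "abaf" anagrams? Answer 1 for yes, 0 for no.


Strings: "lhfd", "abaf"
Sorted first:  dfhl
Sorted second: aabf
Differ at position 0: 'd' vs 'a' => not anagrams

0


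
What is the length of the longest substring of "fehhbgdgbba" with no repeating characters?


Input: "fehhbgdgbba"
Sliding window (track last position of each char):
  Position 0 ('f'): window [0,0] length 1 -- new best
  Position 1 ('e'): window [0,1] length 2 -- new best
  Position 2 ('h'): window [0,2] length 3 -- new best
  Position 3 ('h'): repeat (last at 2), move window start to 3
  Position 3 ('h'): window [3,3] length 1
  Position 4 ('b'): window [3,4] length 2
  Position 5 ('g'): window [3,5] length 3
  Position 6 ('d'): window [3,6] length 4 -- new best
  Position 7 ('g'): repeat (last at 5), move window start to 6
  Position 7 ('g'): window [6,7] length 2
  Position 8 ('b'): window [6,8] length 3
  Position 9 ('b'): repeat (last at 8), move window start to 9
  Position 9 ('b'): window [9,9] length 1
  Position 10 ('a'): window [9,10] length 2
Longest substring with no repeats: "hbgd" with length 4

4


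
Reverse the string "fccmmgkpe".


Input: fccmmgkpe
Reading characters right to left:
  Position 8: 'e'
  Position 7: 'p'
  Position 6: 'k'
  Position 5: 'g'
  Position 4: 'm'
  Position 3: 'm'
  Position 2: 'c'
  Position 1: 'c'
  Position 0: 'f'
Reversed: epkgmmccf

epkgmmccf


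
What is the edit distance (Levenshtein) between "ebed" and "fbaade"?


Computing edit distance: "ebed" -> "fbaade"
DP table:
           f    b    a    a    d    e
      0    1    2    3    4    5    6
  e   1    1    2    3    4    5    5
  b   2    2    1    2    3    4    5
  e   3    3    2    2    3    4    4
  d   4    4    3    3    3    3    4
Edit distance = dp[4][6] = 4

4


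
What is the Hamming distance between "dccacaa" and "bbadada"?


Comparing "dccacaa" and "bbadada" position by position:
  Position 0: 'd' vs 'b' => differ
  Position 1: 'c' vs 'b' => differ
  Position 2: 'c' vs 'a' => differ
  Position 3: 'a' vs 'd' => differ
  Position 4: 'c' vs 'a' => differ
  Position 5: 'a' vs 'd' => differ
  Position 6: 'a' vs 'a' => same
Total differences (Hamming distance): 6

6


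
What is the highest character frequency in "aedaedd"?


Input: aedaedd
Character counts:
  'a': 2
  'd': 3
  'e': 2
Maximum frequency: 3

3


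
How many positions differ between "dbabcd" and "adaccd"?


Comparing "dbabcd" and "adaccd" position by position:
  Position 0: 'd' vs 'a' => DIFFER
  Position 1: 'b' vs 'd' => DIFFER
  Position 2: 'a' vs 'a' => same
  Position 3: 'b' vs 'c' => DIFFER
  Position 4: 'c' vs 'c' => same
  Position 5: 'd' vs 'd' => same
Positions that differ: 3

3


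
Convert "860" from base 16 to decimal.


Input: "860" in base 16
Positional expansion:
  Digit '8' (value 8) x 16^2 = 2048
  Digit '6' (value 6) x 16^1 = 96
  Digit '0' (value 0) x 16^0 = 0
Sum = 2144

2144


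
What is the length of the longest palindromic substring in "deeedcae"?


Input: "deeedcae"
Checking substrings for palindromes:
  [0:5] "deeed" (len 5) => palindrome
  [1:4] "eee" (len 3) => palindrome
  [1:3] "ee" (len 2) => palindrome
  [2:4] "ee" (len 2) => palindrome
Longest palindromic substring: "deeed" with length 5

5


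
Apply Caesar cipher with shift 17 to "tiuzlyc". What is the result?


Caesar cipher: shift "tiuzlyc" by 17
  't' (pos 19) + 17 = pos 10 = 'k'
  'i' (pos 8) + 17 = pos 25 = 'z'
  'u' (pos 20) + 17 = pos 11 = 'l'
  'z' (pos 25) + 17 = pos 16 = 'q'
  'l' (pos 11) + 17 = pos 2 = 'c'
  'y' (pos 24) + 17 = pos 15 = 'p'
  'c' (pos 2) + 17 = pos 19 = 't'
Result: kzlqcpt

kzlqcpt


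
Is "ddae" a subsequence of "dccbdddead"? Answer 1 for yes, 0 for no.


Check if "ddae" is a subsequence of "dccbdddead"
Greedy scan:
  Position 0 ('d'): matches sub[0] = 'd'
  Position 1 ('c'): no match needed
  Position 2 ('c'): no match needed
  Position 3 ('b'): no match needed
  Position 4 ('d'): matches sub[1] = 'd'
  Position 5 ('d'): no match needed
  Position 6 ('d'): no match needed
  Position 7 ('e'): no match needed
  Position 8 ('a'): matches sub[2] = 'a'
  Position 9 ('d'): no match needed
Only matched 3/4 characters => not a subsequence

0


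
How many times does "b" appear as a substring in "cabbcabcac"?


Searching for "b" in "cabbcabcac"
Scanning each position:
  Position 0: "c" => no
  Position 1: "a" => no
  Position 2: "b" => MATCH
  Position 3: "b" => MATCH
  Position 4: "c" => no
  Position 5: "a" => no
  Position 6: "b" => MATCH
  Position 7: "c" => no
  Position 8: "a" => no
  Position 9: "c" => no
Total occurrences: 3

3


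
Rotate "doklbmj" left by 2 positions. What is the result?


Input: "doklbmj", rotate left by 2
First 2 characters: "do"
Remaining characters: "klbmj"
Concatenate remaining + first: "klbmj" + "do" = "klbmjdo"

klbmjdo


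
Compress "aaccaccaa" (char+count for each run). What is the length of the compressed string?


Input: aaccaccaa
Runs:
  'a' x 2 => "a2"
  'c' x 2 => "c2"
  'a' x 1 => "a1"
  'c' x 2 => "c2"
  'a' x 2 => "a2"
Compressed: "a2c2a1c2a2"
Compressed length: 10

10


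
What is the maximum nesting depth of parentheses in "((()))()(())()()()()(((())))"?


Input: "((()))()(())()()()()(((())))"
Tracking depth:
  Position 0 '(': depth becomes 1
  Position 1 '(': depth becomes 2
  Position 2 '(': depth becomes 3
  Position 3 ')': depth becomes 2
  Position 4 ')': depth becomes 1
  Position 5 ')': depth becomes 0
  Position 6 '(': depth becomes 1
  Position 7 ')': depth becomes 0
  Position 8 '(': depth becomes 1
  Position 9 '(': depth becomes 2
  Position 10 ')': depth becomes 1
  Position 11 ')': depth becomes 0
  Position 12 '(': depth becomes 1
  Position 13 ')': depth becomes 0
  Position 14 '(': depth becomes 1
  Position 15 ')': depth becomes 0
  Position 16 '(': depth becomes 1
  Position 17 ')': depth becomes 0
  Position 18 '(': depth becomes 1
  Position 19 ')': depth becomes 0
  Position 20 '(': depth becomes 1
  Position 21 '(': depth becomes 2
  Position 22 '(': depth becomes 3
  Position 23 '(': depth becomes 4
  Position 24 ')': depth becomes 3
  Position 25 ')': depth becomes 2
  Position 26 ')': depth becomes 1
  Position 27 ')': depth becomes 0
Maximum depth reached: 4

4


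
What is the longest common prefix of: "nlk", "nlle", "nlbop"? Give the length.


Words: nlk, nlle, nlbop
  Position 0: all 'n' => match
  Position 1: all 'l' => match
  Position 2: ('k', 'l', 'b') => mismatch, stop
LCP = "nl" (length 2)

2


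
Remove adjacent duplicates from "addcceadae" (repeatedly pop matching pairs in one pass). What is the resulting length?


Input: addcceadae
Stack-based adjacent duplicate removal:
  Read 'a': push. Stack: a
  Read 'd': push. Stack: ad
  Read 'd': matches stack top 'd' => pop. Stack: a
  Read 'c': push. Stack: ac
  Read 'c': matches stack top 'c' => pop. Stack: a
  Read 'e': push. Stack: ae
  Read 'a': push. Stack: aea
  Read 'd': push. Stack: aead
  Read 'a': push. Stack: aeada
  Read 'e': push. Stack: aeadae
Final stack: "aeadae" (length 6)

6


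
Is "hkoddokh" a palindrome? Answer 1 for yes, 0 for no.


Input: hkoddokh
Reversed: hkoddokh
  Compare pos 0 ('h') with pos 7 ('h'): match
  Compare pos 1 ('k') with pos 6 ('k'): match
  Compare pos 2 ('o') with pos 5 ('o'): match
  Compare pos 3 ('d') with pos 4 ('d'): match
Result: palindrome

1


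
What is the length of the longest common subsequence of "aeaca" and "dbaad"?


LCS of "aeaca" and "dbaad"
DP table:
           d    b    a    a    d
      0    0    0    0    0    0
  a   0    0    0    1    1    1
  e   0    0    0    1    1    1
  a   0    0    0    1    2    2
  c   0    0    0    1    2    2
  a   0    0    0    1    2    2
LCS length = dp[5][5] = 2

2


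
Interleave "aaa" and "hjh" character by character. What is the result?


Interleaving "aaa" and "hjh":
  Position 0: 'a' from first, 'h' from second => "ah"
  Position 1: 'a' from first, 'j' from second => "aj"
  Position 2: 'a' from first, 'h' from second => "ah"
Result: ahajah

ahajah


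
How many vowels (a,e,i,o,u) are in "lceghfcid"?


Input: lceghfcid
Checking each character:
  'l' at position 0: consonant
  'c' at position 1: consonant
  'e' at position 2: vowel (running total: 1)
  'g' at position 3: consonant
  'h' at position 4: consonant
  'f' at position 5: consonant
  'c' at position 6: consonant
  'i' at position 7: vowel (running total: 2)
  'd' at position 8: consonant
Total vowels: 2

2


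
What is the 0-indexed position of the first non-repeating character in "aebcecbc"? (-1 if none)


Input: aebcecbc
Character frequencies:
  'a': 1
  'b': 2
  'c': 3
  'e': 2
Scanning left to right for freq == 1:
  Position 0 ('a'): unique! => answer = 0

0


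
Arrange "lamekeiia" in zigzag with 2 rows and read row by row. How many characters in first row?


Zigzag "lamekeiia" into 2 rows:
Placing characters:
  'l' => row 0
  'a' => row 1
  'm' => row 0
  'e' => row 1
  'k' => row 0
  'e' => row 1
  'i' => row 0
  'i' => row 1
  'a' => row 0
Rows:
  Row 0: "lmkia"
  Row 1: "aeei"
First row length: 5

5


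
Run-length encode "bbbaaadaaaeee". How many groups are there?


Input: bbbaaadaaaeee
Scanning for consecutive runs:
  Group 1: 'b' x 3 (positions 0-2)
  Group 2: 'a' x 3 (positions 3-5)
  Group 3: 'd' x 1 (positions 6-6)
  Group 4: 'a' x 3 (positions 7-9)
  Group 5: 'e' x 3 (positions 10-12)
Total groups: 5

5


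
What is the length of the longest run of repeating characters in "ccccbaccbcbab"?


Input: "ccccbaccbcbab"
Scanning for longest run:
  Position 1 ('c'): continues run of 'c', length=2
  Position 2 ('c'): continues run of 'c', length=3
  Position 3 ('c'): continues run of 'c', length=4
  Position 4 ('b'): new char, reset run to 1
  Position 5 ('a'): new char, reset run to 1
  Position 6 ('c'): new char, reset run to 1
  Position 7 ('c'): continues run of 'c', length=2
  Position 8 ('b'): new char, reset run to 1
  Position 9 ('c'): new char, reset run to 1
  Position 10 ('b'): new char, reset run to 1
  Position 11 ('a'): new char, reset run to 1
  Position 12 ('b'): new char, reset run to 1
Longest run: 'c' with length 4

4


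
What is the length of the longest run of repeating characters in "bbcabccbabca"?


Input: "bbcabccbabca"
Scanning for longest run:
  Position 1 ('b'): continues run of 'b', length=2
  Position 2 ('c'): new char, reset run to 1
  Position 3 ('a'): new char, reset run to 1
  Position 4 ('b'): new char, reset run to 1
  Position 5 ('c'): new char, reset run to 1
  Position 6 ('c'): continues run of 'c', length=2
  Position 7 ('b'): new char, reset run to 1
  Position 8 ('a'): new char, reset run to 1
  Position 9 ('b'): new char, reset run to 1
  Position 10 ('c'): new char, reset run to 1
  Position 11 ('a'): new char, reset run to 1
Longest run: 'b' with length 2

2


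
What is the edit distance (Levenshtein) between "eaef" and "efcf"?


Computing edit distance: "eaef" -> "efcf"
DP table:
           e    f    c    f
      0    1    2    3    4
  e   1    0    1    2    3
  a   2    1    1    2    3
  e   3    2    2    2    3
  f   4    3    2    3    2
Edit distance = dp[4][4] = 2

2


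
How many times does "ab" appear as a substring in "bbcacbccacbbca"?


Searching for "ab" in "bbcacbccacbbca"
Scanning each position:
  Position 0: "bb" => no
  Position 1: "bc" => no
  Position 2: "ca" => no
  Position 3: "ac" => no
  Position 4: "cb" => no
  Position 5: "bc" => no
  Position 6: "cc" => no
  Position 7: "ca" => no
  Position 8: "ac" => no
  Position 9: "cb" => no
  Position 10: "bb" => no
  Position 11: "bc" => no
  Position 12: "ca" => no
Total occurrences: 0

0


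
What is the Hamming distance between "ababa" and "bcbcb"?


Comparing "ababa" and "bcbcb" position by position:
  Position 0: 'a' vs 'b' => differ
  Position 1: 'b' vs 'c' => differ
  Position 2: 'a' vs 'b' => differ
  Position 3: 'b' vs 'c' => differ
  Position 4: 'a' vs 'b' => differ
Total differences (Hamming distance): 5

5


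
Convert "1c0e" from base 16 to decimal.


Input: "1c0e" in base 16
Positional expansion:
  Digit '1' (value 1) x 16^3 = 4096
  Digit 'c' (value 12) x 16^2 = 3072
  Digit '0' (value 0) x 16^1 = 0
  Digit 'e' (value 14) x 16^0 = 14
Sum = 7182

7182


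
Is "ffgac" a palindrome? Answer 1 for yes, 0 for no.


Input: ffgac
Reversed: cagff
  Compare pos 0 ('f') with pos 4 ('c'): MISMATCH
  Compare pos 1 ('f') with pos 3 ('a'): MISMATCH
Result: not a palindrome

0


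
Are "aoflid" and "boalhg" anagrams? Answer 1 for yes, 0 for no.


Strings: "aoflid", "boalhg"
Sorted first:  adfilo
Sorted second: abghlo
Differ at position 1: 'd' vs 'b' => not anagrams

0


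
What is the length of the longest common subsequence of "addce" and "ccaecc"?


LCS of "addce" and "ccaecc"
DP table:
           c    c    a    e    c    c
      0    0    0    0    0    0    0
  a   0    0    0    1    1    1    1
  d   0    0    0    1    1    1    1
  d   0    0    0    1    1    1    1
  c   0    1    1    1    1    2    2
  e   0    1    1    1    2    2    2
LCS length = dp[5][6] = 2

2


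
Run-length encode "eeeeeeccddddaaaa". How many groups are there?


Input: eeeeeeccddddaaaa
Scanning for consecutive runs:
  Group 1: 'e' x 6 (positions 0-5)
  Group 2: 'c' x 2 (positions 6-7)
  Group 3: 'd' x 4 (positions 8-11)
  Group 4: 'a' x 4 (positions 12-15)
Total groups: 4

4


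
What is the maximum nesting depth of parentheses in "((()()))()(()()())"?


Input: "((()()))()(()()())"
Tracking depth:
  Position 0 '(': depth becomes 1
  Position 1 '(': depth becomes 2
  Position 2 '(': depth becomes 3
  Position 3 ')': depth becomes 2
  Position 4 '(': depth becomes 3
  Position 5 ')': depth becomes 2
  Position 6 ')': depth becomes 1
  Position 7 ')': depth becomes 0
  Position 8 '(': depth becomes 1
  Position 9 ')': depth becomes 0
  Position 10 '(': depth becomes 1
  Position 11 '(': depth becomes 2
  Position 12 ')': depth becomes 1
  Position 13 '(': depth becomes 2
  Position 14 ')': depth becomes 1
  Position 15 '(': depth becomes 2
  Position 16 ')': depth becomes 1
  Position 17 ')': depth becomes 0
Maximum depth reached: 3

3


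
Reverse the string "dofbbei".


Input: dofbbei
Reading characters right to left:
  Position 6: 'i'
  Position 5: 'e'
  Position 4: 'b'
  Position 3: 'b'
  Position 2: 'f'
  Position 1: 'o'
  Position 0: 'd'
Reversed: iebbfod

iebbfod


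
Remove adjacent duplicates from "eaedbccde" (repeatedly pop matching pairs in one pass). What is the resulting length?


Input: eaedbccde
Stack-based adjacent duplicate removal:
  Read 'e': push. Stack: e
  Read 'a': push. Stack: ea
  Read 'e': push. Stack: eae
  Read 'd': push. Stack: eaed
  Read 'b': push. Stack: eaedb
  Read 'c': push. Stack: eaedbc
  Read 'c': matches stack top 'c' => pop. Stack: eaedb
  Read 'd': push. Stack: eaedbd
  Read 'e': push. Stack: eaedbde
Final stack: "eaedbde" (length 7)

7


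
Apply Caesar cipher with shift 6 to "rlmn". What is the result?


Caesar cipher: shift "rlmn" by 6
  'r' (pos 17) + 6 = pos 23 = 'x'
  'l' (pos 11) + 6 = pos 17 = 'r'
  'm' (pos 12) + 6 = pos 18 = 's'
  'n' (pos 13) + 6 = pos 19 = 't'
Result: xrst

xrst


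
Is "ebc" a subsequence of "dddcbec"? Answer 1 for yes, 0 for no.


Check if "ebc" is a subsequence of "dddcbec"
Greedy scan:
  Position 0 ('d'): no match needed
  Position 1 ('d'): no match needed
  Position 2 ('d'): no match needed
  Position 3 ('c'): no match needed
  Position 4 ('b'): no match needed
  Position 5 ('e'): matches sub[0] = 'e'
  Position 6 ('c'): no match needed
Only matched 1/3 characters => not a subsequence

0


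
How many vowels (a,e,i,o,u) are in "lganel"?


Input: lganel
Checking each character:
  'l' at position 0: consonant
  'g' at position 1: consonant
  'a' at position 2: vowel (running total: 1)
  'n' at position 3: consonant
  'e' at position 4: vowel (running total: 2)
  'l' at position 5: consonant
Total vowels: 2

2


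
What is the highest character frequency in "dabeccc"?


Input: dabeccc
Character counts:
  'a': 1
  'b': 1
  'c': 3
  'd': 1
  'e': 1
Maximum frequency: 3

3


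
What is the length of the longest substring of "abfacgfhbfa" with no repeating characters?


Input: "abfacgfhbfa"
Sliding window (track last position of each char):
  Position 0 ('a'): window [0,0] length 1 -- new best
  Position 1 ('b'): window [0,1] length 2 -- new best
  Position 2 ('f'): window [0,2] length 3 -- new best
  Position 3 ('a'): repeat (last at 0), move window start to 1
  Position 3 ('a'): window [1,3] length 3
  Position 4 ('c'): window [1,4] length 4 -- new best
  Position 5 ('g'): window [1,5] length 5 -- new best
  Position 6 ('f'): repeat (last at 2), move window start to 3
  Position 6 ('f'): window [3,6] length 4
  Position 7 ('h'): window [3,7] length 5
  Position 8 ('b'): window [3,8] length 6 -- new best
  Position 9 ('f'): repeat (last at 6), move window start to 7
  Position 9 ('f'): window [7,9] length 3
  Position 10 ('a'): window [7,10] length 4
Longest substring with no repeats: "acgfhb" with length 6

6


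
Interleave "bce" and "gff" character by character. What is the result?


Interleaving "bce" and "gff":
  Position 0: 'b' from first, 'g' from second => "bg"
  Position 1: 'c' from first, 'f' from second => "cf"
  Position 2: 'e' from first, 'f' from second => "ef"
Result: bgcfef

bgcfef


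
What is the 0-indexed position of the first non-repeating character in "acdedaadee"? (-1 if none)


Input: acdedaadee
Character frequencies:
  'a': 3
  'c': 1
  'd': 3
  'e': 3
Scanning left to right for freq == 1:
  Position 0 ('a'): freq=3, skip
  Position 1 ('c'): unique! => answer = 1

1


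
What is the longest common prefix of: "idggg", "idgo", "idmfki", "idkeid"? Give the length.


Words: idggg, idgo, idmfki, idkeid
  Position 0: all 'i' => match
  Position 1: all 'd' => match
  Position 2: ('g', 'g', 'm', 'k') => mismatch, stop
LCP = "id" (length 2)

2


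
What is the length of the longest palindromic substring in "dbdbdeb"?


Input: "dbdbdeb"
Checking substrings for palindromes:
  [0:5] "dbdbd" (len 5) => palindrome
  [0:3] "dbd" (len 3) => palindrome
  [1:4] "bdb" (len 3) => palindrome
  [2:5] "dbd" (len 3) => palindrome
Longest palindromic substring: "dbdbd" with length 5

5


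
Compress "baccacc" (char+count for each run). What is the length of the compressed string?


Input: baccacc
Runs:
  'b' x 1 => "b1"
  'a' x 1 => "a1"
  'c' x 2 => "c2"
  'a' x 1 => "a1"
  'c' x 2 => "c2"
Compressed: "b1a1c2a1c2"
Compressed length: 10

10


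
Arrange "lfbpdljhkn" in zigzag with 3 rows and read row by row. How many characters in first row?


Zigzag "lfbpdljhkn" into 3 rows:
Placing characters:
  'l' => row 0
  'f' => row 1
  'b' => row 2
  'p' => row 1
  'd' => row 0
  'l' => row 1
  'j' => row 2
  'h' => row 1
  'k' => row 0
  'n' => row 1
Rows:
  Row 0: "ldk"
  Row 1: "fplhn"
  Row 2: "bj"
First row length: 3

3


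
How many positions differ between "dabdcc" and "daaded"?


Comparing "dabdcc" and "daaded" position by position:
  Position 0: 'd' vs 'd' => same
  Position 1: 'a' vs 'a' => same
  Position 2: 'b' vs 'a' => DIFFER
  Position 3: 'd' vs 'd' => same
  Position 4: 'c' vs 'e' => DIFFER
  Position 5: 'c' vs 'd' => DIFFER
Positions that differ: 3

3


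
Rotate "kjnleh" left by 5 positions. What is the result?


Input: "kjnleh", rotate left by 5
First 5 characters: "kjnle"
Remaining characters: "h"
Concatenate remaining + first: "h" + "kjnle" = "hkjnle"

hkjnle


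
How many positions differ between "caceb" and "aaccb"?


Comparing "caceb" and "aaccb" position by position:
  Position 0: 'c' vs 'a' => DIFFER
  Position 1: 'a' vs 'a' => same
  Position 2: 'c' vs 'c' => same
  Position 3: 'e' vs 'c' => DIFFER
  Position 4: 'b' vs 'b' => same
Positions that differ: 2

2


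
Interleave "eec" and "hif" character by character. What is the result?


Interleaving "eec" and "hif":
  Position 0: 'e' from first, 'h' from second => "eh"
  Position 1: 'e' from first, 'i' from second => "ei"
  Position 2: 'c' from first, 'f' from second => "cf"
Result: eheicf

eheicf


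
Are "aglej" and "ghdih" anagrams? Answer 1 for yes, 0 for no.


Strings: "aglej", "ghdih"
Sorted first:  aegjl
Sorted second: dghhi
Differ at position 0: 'a' vs 'd' => not anagrams

0


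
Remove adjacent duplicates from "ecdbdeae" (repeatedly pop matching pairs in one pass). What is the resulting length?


Input: ecdbdeae
Stack-based adjacent duplicate removal:
  Read 'e': push. Stack: e
  Read 'c': push. Stack: ec
  Read 'd': push. Stack: ecd
  Read 'b': push. Stack: ecdb
  Read 'd': push. Stack: ecdbd
  Read 'e': push. Stack: ecdbde
  Read 'a': push. Stack: ecdbdea
  Read 'e': push. Stack: ecdbdeae
Final stack: "ecdbdeae" (length 8)

8


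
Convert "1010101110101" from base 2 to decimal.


Input: "1010101110101" in base 2
Positional expansion:
  Digit '1' (value 1) x 2^12 = 4096
  Digit '0' (value 0) x 2^11 = 0
  Digit '1' (value 1) x 2^10 = 1024
  Digit '0' (value 0) x 2^9 = 0
  Digit '1' (value 1) x 2^8 = 256
  Digit '0' (value 0) x 2^7 = 0
  Digit '1' (value 1) x 2^6 = 64
  Digit '1' (value 1) x 2^5 = 32
  Digit '1' (value 1) x 2^4 = 16
  Digit '0' (value 0) x 2^3 = 0
  Digit '1' (value 1) x 2^2 = 4
  Digit '0' (value 0) x 2^1 = 0
  Digit '1' (value 1) x 2^0 = 1
Sum = 5493

5493


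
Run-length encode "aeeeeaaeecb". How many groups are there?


Input: aeeeeaaeecb
Scanning for consecutive runs:
  Group 1: 'a' x 1 (positions 0-0)
  Group 2: 'e' x 4 (positions 1-4)
  Group 3: 'a' x 2 (positions 5-6)
  Group 4: 'e' x 2 (positions 7-8)
  Group 5: 'c' x 1 (positions 9-9)
  Group 6: 'b' x 1 (positions 10-10)
Total groups: 6

6


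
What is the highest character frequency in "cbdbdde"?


Input: cbdbdde
Character counts:
  'b': 2
  'c': 1
  'd': 3
  'e': 1
Maximum frequency: 3

3


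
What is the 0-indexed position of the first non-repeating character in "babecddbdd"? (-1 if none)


Input: babecddbdd
Character frequencies:
  'a': 1
  'b': 3
  'c': 1
  'd': 4
  'e': 1
Scanning left to right for freq == 1:
  Position 0 ('b'): freq=3, skip
  Position 1 ('a'): unique! => answer = 1

1


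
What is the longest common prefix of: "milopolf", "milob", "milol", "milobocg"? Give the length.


Words: milopolf, milob, milol, milobocg
  Position 0: all 'm' => match
  Position 1: all 'i' => match
  Position 2: all 'l' => match
  Position 3: all 'o' => match
  Position 4: ('p', 'b', 'l', 'b') => mismatch, stop
LCP = "milo" (length 4)

4


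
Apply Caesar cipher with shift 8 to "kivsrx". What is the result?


Caesar cipher: shift "kivsrx" by 8
  'k' (pos 10) + 8 = pos 18 = 's'
  'i' (pos 8) + 8 = pos 16 = 'q'
  'v' (pos 21) + 8 = pos 3 = 'd'
  's' (pos 18) + 8 = pos 0 = 'a'
  'r' (pos 17) + 8 = pos 25 = 'z'
  'x' (pos 23) + 8 = pos 5 = 'f'
Result: sqdazf

sqdazf


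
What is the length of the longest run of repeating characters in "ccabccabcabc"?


Input: "ccabccabcabc"
Scanning for longest run:
  Position 1 ('c'): continues run of 'c', length=2
  Position 2 ('a'): new char, reset run to 1
  Position 3 ('b'): new char, reset run to 1
  Position 4 ('c'): new char, reset run to 1
  Position 5 ('c'): continues run of 'c', length=2
  Position 6 ('a'): new char, reset run to 1
  Position 7 ('b'): new char, reset run to 1
  Position 8 ('c'): new char, reset run to 1
  Position 9 ('a'): new char, reset run to 1
  Position 10 ('b'): new char, reset run to 1
  Position 11 ('c'): new char, reset run to 1
Longest run: 'c' with length 2

2


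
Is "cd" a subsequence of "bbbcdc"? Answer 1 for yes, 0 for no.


Check if "cd" is a subsequence of "bbbcdc"
Greedy scan:
  Position 0 ('b'): no match needed
  Position 1 ('b'): no match needed
  Position 2 ('b'): no match needed
  Position 3 ('c'): matches sub[0] = 'c'
  Position 4 ('d'): matches sub[1] = 'd'
  Position 5 ('c'): no match needed
All 2 characters matched => is a subsequence

1


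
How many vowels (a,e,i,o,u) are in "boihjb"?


Input: boihjb
Checking each character:
  'b' at position 0: consonant
  'o' at position 1: vowel (running total: 1)
  'i' at position 2: vowel (running total: 2)
  'h' at position 3: consonant
  'j' at position 4: consonant
  'b' at position 5: consonant
Total vowels: 2

2


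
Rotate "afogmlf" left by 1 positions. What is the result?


Input: "afogmlf", rotate left by 1
First 1 characters: "a"
Remaining characters: "fogmlf"
Concatenate remaining + first: "fogmlf" + "a" = "fogmlfa"

fogmlfa


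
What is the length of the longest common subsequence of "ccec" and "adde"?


LCS of "ccec" and "adde"
DP table:
           a    d    d    e
      0    0    0    0    0
  c   0    0    0    0    0
  c   0    0    0    0    0
  e   0    0    0    0    1
  c   0    0    0    0    1
LCS length = dp[4][4] = 1

1


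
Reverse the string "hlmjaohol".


Input: hlmjaohol
Reading characters right to left:
  Position 8: 'l'
  Position 7: 'o'
  Position 6: 'h'
  Position 5: 'o'
  Position 4: 'a'
  Position 3: 'j'
  Position 2: 'm'
  Position 1: 'l'
  Position 0: 'h'
Reversed: lohoajmlh

lohoajmlh


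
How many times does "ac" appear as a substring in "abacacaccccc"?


Searching for "ac" in "abacacaccccc"
Scanning each position:
  Position 0: "ab" => no
  Position 1: "ba" => no
  Position 2: "ac" => MATCH
  Position 3: "ca" => no
  Position 4: "ac" => MATCH
  Position 5: "ca" => no
  Position 6: "ac" => MATCH
  Position 7: "cc" => no
  Position 8: "cc" => no
  Position 9: "cc" => no
  Position 10: "cc" => no
Total occurrences: 3

3


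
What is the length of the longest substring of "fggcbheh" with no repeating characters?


Input: "fggcbheh"
Sliding window (track last position of each char):
  Position 0 ('f'): window [0,0] length 1 -- new best
  Position 1 ('g'): window [0,1] length 2 -- new best
  Position 2 ('g'): repeat (last at 1), move window start to 2
  Position 2 ('g'): window [2,2] length 1
  Position 3 ('c'): window [2,3] length 2
  Position 4 ('b'): window [2,4] length 3 -- new best
  Position 5 ('h'): window [2,5] length 4 -- new best
  Position 6 ('e'): window [2,6] length 5 -- new best
  Position 7 ('h'): repeat (last at 5), move window start to 6
  Position 7 ('h'): window [6,7] length 2
Longest substring with no repeats: "gcbhe" with length 5

5


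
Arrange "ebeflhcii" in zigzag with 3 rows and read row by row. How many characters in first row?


Zigzag "ebeflhcii" into 3 rows:
Placing characters:
  'e' => row 0
  'b' => row 1
  'e' => row 2
  'f' => row 1
  'l' => row 0
  'h' => row 1
  'c' => row 2
  'i' => row 1
  'i' => row 0
Rows:
  Row 0: "eli"
  Row 1: "bfhi"
  Row 2: "ec"
First row length: 3

3


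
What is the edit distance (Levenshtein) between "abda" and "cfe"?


Computing edit distance: "abda" -> "cfe"
DP table:
           c    f    e
      0    1    2    3
  a   1    1    2    3
  b   2    2    2    3
  d   3    3    3    3
  a   4    4    4    4
Edit distance = dp[4][3] = 4

4


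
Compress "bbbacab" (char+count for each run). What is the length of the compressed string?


Input: bbbacab
Runs:
  'b' x 3 => "b3"
  'a' x 1 => "a1"
  'c' x 1 => "c1"
  'a' x 1 => "a1"
  'b' x 1 => "b1"
Compressed: "b3a1c1a1b1"
Compressed length: 10

10


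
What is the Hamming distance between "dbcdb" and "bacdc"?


Comparing "dbcdb" and "bacdc" position by position:
  Position 0: 'd' vs 'b' => differ
  Position 1: 'b' vs 'a' => differ
  Position 2: 'c' vs 'c' => same
  Position 3: 'd' vs 'd' => same
  Position 4: 'b' vs 'c' => differ
Total differences (Hamming distance): 3

3


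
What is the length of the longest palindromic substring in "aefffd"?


Input: "aefffd"
Checking substrings for palindromes:
  [2:5] "fff" (len 3) => palindrome
  [2:4] "ff" (len 2) => palindrome
  [3:5] "ff" (len 2) => palindrome
Longest palindromic substring: "fff" with length 3

3


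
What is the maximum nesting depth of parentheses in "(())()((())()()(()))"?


Input: "(())()((())()()(()))"
Tracking depth:
  Position 0 '(': depth becomes 1
  Position 1 '(': depth becomes 2
  Position 2 ')': depth becomes 1
  Position 3 ')': depth becomes 0
  Position 4 '(': depth becomes 1
  Position 5 ')': depth becomes 0
  Position 6 '(': depth becomes 1
  Position 7 '(': depth becomes 2
  Position 8 '(': depth becomes 3
  Position 9 ')': depth becomes 2
  Position 10 ')': depth becomes 1
  Position 11 '(': depth becomes 2
  Position 12 ')': depth becomes 1
  Position 13 '(': depth becomes 2
  Position 14 ')': depth becomes 1
  Position 15 '(': depth becomes 2
  Position 16 '(': depth becomes 3
  Position 17 ')': depth becomes 2
  Position 18 ')': depth becomes 1
  Position 19 ')': depth becomes 0
Maximum depth reached: 3

3


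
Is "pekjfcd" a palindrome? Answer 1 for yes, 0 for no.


Input: pekjfcd
Reversed: dcfjkep
  Compare pos 0 ('p') with pos 6 ('d'): MISMATCH
  Compare pos 1 ('e') with pos 5 ('c'): MISMATCH
  Compare pos 2 ('k') with pos 4 ('f'): MISMATCH
Result: not a palindrome

0


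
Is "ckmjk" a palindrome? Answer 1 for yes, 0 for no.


Input: ckmjk
Reversed: kjmkc
  Compare pos 0 ('c') with pos 4 ('k'): MISMATCH
  Compare pos 1 ('k') with pos 3 ('j'): MISMATCH
Result: not a palindrome

0


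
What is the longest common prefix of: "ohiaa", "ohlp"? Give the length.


Words: ohiaa, ohlp
  Position 0: all 'o' => match
  Position 1: all 'h' => match
  Position 2: ('i', 'l') => mismatch, stop
LCP = "oh" (length 2)

2


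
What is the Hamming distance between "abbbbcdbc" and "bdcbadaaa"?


Comparing "abbbbcdbc" and "bdcbadaaa" position by position:
  Position 0: 'a' vs 'b' => differ
  Position 1: 'b' vs 'd' => differ
  Position 2: 'b' vs 'c' => differ
  Position 3: 'b' vs 'b' => same
  Position 4: 'b' vs 'a' => differ
  Position 5: 'c' vs 'd' => differ
  Position 6: 'd' vs 'a' => differ
  Position 7: 'b' vs 'a' => differ
  Position 8: 'c' vs 'a' => differ
Total differences (Hamming distance): 8

8


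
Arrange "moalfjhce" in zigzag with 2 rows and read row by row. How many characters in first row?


Zigzag "moalfjhce" into 2 rows:
Placing characters:
  'm' => row 0
  'o' => row 1
  'a' => row 0
  'l' => row 1
  'f' => row 0
  'j' => row 1
  'h' => row 0
  'c' => row 1
  'e' => row 0
Rows:
  Row 0: "mafhe"
  Row 1: "oljc"
First row length: 5

5


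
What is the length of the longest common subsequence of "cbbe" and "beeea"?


LCS of "cbbe" and "beeea"
DP table:
           b    e    e    e    a
      0    0    0    0    0    0
  c   0    0    0    0    0    0
  b   0    1    1    1    1    1
  b   0    1    1    1    1    1
  e   0    1    2    2    2    2
LCS length = dp[4][5] = 2

2


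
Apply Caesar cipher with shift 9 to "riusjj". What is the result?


Caesar cipher: shift "riusjj" by 9
  'r' (pos 17) + 9 = pos 0 = 'a'
  'i' (pos 8) + 9 = pos 17 = 'r'
  'u' (pos 20) + 9 = pos 3 = 'd'
  's' (pos 18) + 9 = pos 1 = 'b'
  'j' (pos 9) + 9 = pos 18 = 's'
  'j' (pos 9) + 9 = pos 18 = 's'
Result: ardbss

ardbss


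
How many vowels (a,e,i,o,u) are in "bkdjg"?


Input: bkdjg
Checking each character:
  'b' at position 0: consonant
  'k' at position 1: consonant
  'd' at position 2: consonant
  'j' at position 3: consonant
  'g' at position 4: consonant
Total vowels: 0

0


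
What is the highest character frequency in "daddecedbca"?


Input: daddecedbca
Character counts:
  'a': 2
  'b': 1
  'c': 2
  'd': 4
  'e': 2
Maximum frequency: 4

4


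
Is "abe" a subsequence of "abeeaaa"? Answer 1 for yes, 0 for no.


Check if "abe" is a subsequence of "abeeaaa"
Greedy scan:
  Position 0 ('a'): matches sub[0] = 'a'
  Position 1 ('b'): matches sub[1] = 'b'
  Position 2 ('e'): matches sub[2] = 'e'
  Position 3 ('e'): no match needed
  Position 4 ('a'): no match needed
  Position 5 ('a'): no match needed
  Position 6 ('a'): no match needed
All 3 characters matched => is a subsequence

1


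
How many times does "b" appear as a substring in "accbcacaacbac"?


Searching for "b" in "accbcacaacbac"
Scanning each position:
  Position 0: "a" => no
  Position 1: "c" => no
  Position 2: "c" => no
  Position 3: "b" => MATCH
  Position 4: "c" => no
  Position 5: "a" => no
  Position 6: "c" => no
  Position 7: "a" => no
  Position 8: "a" => no
  Position 9: "c" => no
  Position 10: "b" => MATCH
  Position 11: "a" => no
  Position 12: "c" => no
Total occurrences: 2

2


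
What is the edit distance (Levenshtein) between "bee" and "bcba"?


Computing edit distance: "bee" -> "bcba"
DP table:
           b    c    b    a
      0    1    2    3    4
  b   1    0    1    2    3
  e   2    1    1    2    3
  e   3    2    2    2    3
Edit distance = dp[3][4] = 3

3


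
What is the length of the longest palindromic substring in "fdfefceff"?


Input: "fdfefceff"
Checking substrings for palindromes:
  [0:3] "fdf" (len 3) => palindrome
  [2:5] "fef" (len 3) => palindrome
  [7:9] "ff" (len 2) => palindrome
Longest palindromic substring: "fdf" with length 3

3


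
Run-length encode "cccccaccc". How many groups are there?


Input: cccccaccc
Scanning for consecutive runs:
  Group 1: 'c' x 5 (positions 0-4)
  Group 2: 'a' x 1 (positions 5-5)
  Group 3: 'c' x 3 (positions 6-8)
Total groups: 3

3


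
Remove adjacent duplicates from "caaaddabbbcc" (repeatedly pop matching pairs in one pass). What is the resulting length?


Input: caaaddabbbcc
Stack-based adjacent duplicate removal:
  Read 'c': push. Stack: c
  Read 'a': push. Stack: ca
  Read 'a': matches stack top 'a' => pop. Stack: c
  Read 'a': push. Stack: ca
  Read 'd': push. Stack: cad
  Read 'd': matches stack top 'd' => pop. Stack: ca
  Read 'a': matches stack top 'a' => pop. Stack: c
  Read 'b': push. Stack: cb
  Read 'b': matches stack top 'b' => pop. Stack: c
  Read 'b': push. Stack: cb
  Read 'c': push. Stack: cbc
  Read 'c': matches stack top 'c' => pop. Stack: cb
Final stack: "cb" (length 2)

2


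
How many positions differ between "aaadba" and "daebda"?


Comparing "aaadba" and "daebda" position by position:
  Position 0: 'a' vs 'd' => DIFFER
  Position 1: 'a' vs 'a' => same
  Position 2: 'a' vs 'e' => DIFFER
  Position 3: 'd' vs 'b' => DIFFER
  Position 4: 'b' vs 'd' => DIFFER
  Position 5: 'a' vs 'a' => same
Positions that differ: 4

4


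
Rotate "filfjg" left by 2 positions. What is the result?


Input: "filfjg", rotate left by 2
First 2 characters: "fi"
Remaining characters: "lfjg"
Concatenate remaining + first: "lfjg" + "fi" = "lfjgfi"

lfjgfi


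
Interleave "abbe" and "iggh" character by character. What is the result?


Interleaving "abbe" and "iggh":
  Position 0: 'a' from first, 'i' from second => "ai"
  Position 1: 'b' from first, 'g' from second => "bg"
  Position 2: 'b' from first, 'g' from second => "bg"
  Position 3: 'e' from first, 'h' from second => "eh"
Result: aibgbgeh

aibgbgeh


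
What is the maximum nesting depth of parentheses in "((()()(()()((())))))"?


Input: "((()()(()()((())))))"
Tracking depth:
  Position 0 '(': depth becomes 1
  Position 1 '(': depth becomes 2
  Position 2 '(': depth becomes 3
  Position 3 ')': depth becomes 2
  Position 4 '(': depth becomes 3
  Position 5 ')': depth becomes 2
  Position 6 '(': depth becomes 3
  Position 7 '(': depth becomes 4
  Position 8 ')': depth becomes 3
  Position 9 '(': depth becomes 4
  Position 10 ')': depth becomes 3
  Position 11 '(': depth becomes 4
  Position 12 '(': depth becomes 5
  Position 13 '(': depth becomes 6
  Position 14 ')': depth becomes 5
  Position 15 ')': depth becomes 4
  Position 16 ')': depth becomes 3
  Position 17 ')': depth becomes 2
  Position 18 ')': depth becomes 1
  Position 19 ')': depth becomes 0
Maximum depth reached: 6

6
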